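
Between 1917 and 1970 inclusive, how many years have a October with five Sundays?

22

October has 31 days; it has five Sundays when Sunday falls among the first (month-length − 28) days — i.e. when October 1 is one of Sunday/Saturday/Friday.
October 1 by year: 1917:Mon 1918:Tue 1919:Wed 1920:Fri✓ 1921:Sat✓ 1922:Sun✓ 1923:Mon 1924:Wed 1925:Thu 1926:Fri✓ 1927:Sat✓ 1928:Mon 1929:Tue 1930:Wed 1931:Thu …(24 more)… 1956:Mon 1957:Tue 1958:Wed 1959:Thu 1960:Sat✓ 1961:Sun✓ 1962:Mon 1963:Tue 1964:Thu 1965:Fri✓ 1966:Sat✓ 1967:Sun✓ 1968:Tue 1969:Wed 1970:Thu
Years with five Sundays: 1920, 1921, 1922, 1926, 1927, 1932, 1933, 1937, 1938, 1939, 1943, 1944, 1948, 1949, 1950, 1954, 1955, 1960, 1961, 1965, 1966, 1967 → 22.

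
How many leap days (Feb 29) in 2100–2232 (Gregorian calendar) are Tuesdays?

Leap years in 2100–2232: 32 of them.
Feb 29 weekday advances by 5 (mod 7) from one leap year to the next four years later (or differs when a century non-leap intervenes).
Leap-day weekdays: 2104:Fri 2108:Wed 2112:Mon 2116:Sat 2120:Thu 2124:Tue✓ 2128:Sun 2132:Fri 2136:Wed 2140:Mon 2144:Sat 2148:Thu 2152:Tue✓ …(6 more)… 2180:Tue✓ 2184:Sun 2188:Fri 2192:Wed 2196:Mon 2204:Wed 2208:Mon 2212:Sat 2216:Thu 2220:Tue✓ 2224:Sun 2228:Fri 2232:Wed
Tuesday: 2124, 2152, 2180, 2220 → 4.

4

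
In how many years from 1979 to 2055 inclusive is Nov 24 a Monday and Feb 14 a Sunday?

Check each year's weekday for Nov 24 and Feb 14:
  1979: Sat/Wed  1980: Mon/Thu  1981: Tue/Sat  1982: Wed/Sun  1983: Thu/Mon  1984: Sat/Tue  1985: Sun/Thu  1986: Mon/Fri  1987: Tue/Sat  1988: Thu/Sun  1989: Fri/Tue  1990: Sat/Wed  1991: Sun/Thu  1992: Tue/Fri  …(49 more)…  2042: Mon/Fri  2043: Tue/Sat  2044: Thu/Sun  2045: Fri/Tue  2046: Sat/Wed  2047: Sun/Thu  2048: Tue/Fri  2049: Wed/Sun  2050: Thu/Mon  2051: Fri/Tue  2052: Sun/Wed  2053: Mon/Fri  2054: Tue/Sat  2055: Wed/Sun
Both conditions hold in: no year — 0.

0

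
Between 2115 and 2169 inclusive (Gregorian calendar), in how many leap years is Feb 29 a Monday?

Leap years in 2115–2169: 14 of them.
Feb 29 weekday advances by 5 (mod 7) from one leap year to the next four years later (or differs when a century non-leap intervenes).
Leap-day weekdays: 2116:Sat 2120:Thu 2124:Tue 2128:Sun 2132:Fri 2136:Wed 2140:Mon✓ 2144:Sat 2148:Thu 2152:Tue 2156:Sun 2160:Fri 2164:Wed 2168:Mon✓
Monday: 2140, 2168 → 2.

2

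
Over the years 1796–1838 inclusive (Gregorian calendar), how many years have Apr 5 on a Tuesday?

Track Apr 5's weekday year by year (advancing +1, or +2 across a Feb 29):
  1796: Tue ✓  1797: Wed (+1)  1798: Thu (+1)  1799: Fri (+1)  1800: Sat (+1)
  1801: Sun (+1)  1802: Mon (+1)  1803: Tue (+1) ✓  1804: Thu (+2)  1805: Fri (+1)
  1806: Sat (+1)  1807: Sun (+1)  1808: Tue (+2) ✓  1809: Wed (+1)  … (15 more years) …
  1825: Tue (+1) ✓  1826: Wed (+1)  1827: Thu (+1)  1828: Sat (+2)  1829: Sun (+1)
  1830: Mon (+1)  1831: Tue (+1) ✓  1832: Thu (+2)  1833: Fri (+1)  1834: Sat (+1)
  1835: Sun (+1)  1836: Tue (+2) ✓  1837: Wed (+1)  1838: Thu (+1)
Tuesday years: 1796, 1803, 1808, 1814, 1825, 1831, 1836 — 7 in total.

7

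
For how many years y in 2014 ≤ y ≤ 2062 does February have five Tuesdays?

February has 28 days (29 in leap years); it has five Tuesdays when Tuesday falls among the first (month-length − 28) days — i.e. when February 1 is Tuesday in a leap year (never in a common year).
February 1 by year: 2014:Sat 2015:Sun 2016:Mon 2017:Wed 2018:Thu 2019:Fri 2020:Sat 2021:Mon 2022:Tue 2023:Wed 2024:Thu 2025:Sat 2026:Sun 2027:Mon 2028:Tue✓ …(19 more)… 2048:Sat 2049:Mon 2050:Tue 2051:Wed 2052:Thu 2053:Sat 2054:Sun 2055:Mon 2056:Tue✓ 2057:Thu 2058:Fri 2059:Sat 2060:Sun 2061:Tue 2062:Wed
Years with five Tuesdays: 2028, 2056 → 2.

2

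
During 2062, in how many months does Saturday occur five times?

A month of length L has five Saturdays iff its first Saturday is on day ≤ L−28 (so day 1–3 in a 31-day month, 1–2 in a 30-day month, day 1 in a leap February).
Checking each month of 2062: Jan starts Sun (31d); Feb starts Wed (28d); Mar starts Wed (31d); Apr starts Sat (30d) ✓; May starts Mon (31d); Jun starts Thu (30d); Jul starts Sat (31d) ✓; Aug starts Tue (31d); Sep starts Fri (30d) ✓; Oct starts Sun (31d); Nov starts Wed (30d); Dec starts Fri (31d) ✓.
Five-Saturday months: April, July, September, December → 4.

4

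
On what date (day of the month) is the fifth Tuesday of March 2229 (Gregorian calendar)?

March 1, 2229 is a Sunday, so the first Tuesday is the 3rd.
The fifth Tuesday is 3 + 28 = 31.

31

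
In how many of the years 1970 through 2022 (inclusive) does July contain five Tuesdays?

July has 31 days; it has five Tuesdays when Tuesday falls among the first (month-length − 28) days — i.e. when July 1 is one of Tuesday/Monday/Sunday.
July 1 by year: 1970:Wed 1971:Thu 1972:Sat 1973:Sun✓ 1974:Mon✓ 1975:Tue✓ 1976:Thu 1977:Fri 1978:Sat 1979:Sun✓ 1980:Tue✓ 1981:Wed 1982:Thu 1983:Fri 1984:Sun✓ …(23 more)… 2008:Tue✓ 2009:Wed 2010:Thu 2011:Fri 2012:Sun✓ 2013:Mon✓ 2014:Tue✓ 2015:Wed 2016:Fri 2017:Sat 2018:Sun✓ 2019:Mon✓ 2020:Wed 2021:Thu 2022:Fri
Years with five Tuesdays: 1973, 1974, 1975, 1979, 1980, 1984, 1985, 1986, 1990, 1991, 1996, 1997, 2001, 2002, 2003, 2007, 2008, 2012, 2013, 2014, 2018, 2019 → 22.

22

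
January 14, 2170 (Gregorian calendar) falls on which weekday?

January 1, 2170 is a Monday.
January 14 is day 14 of the year, i.e. 13 days after Jan 1.
13 mod 7 = 6, so advance 6 weekdays from Monday: Sunday.

Sunday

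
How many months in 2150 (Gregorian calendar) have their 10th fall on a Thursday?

2

Check the 10th of each month of 2150: Jan 10: Sat, Feb 10: Tue, Mar 10: Tue, Apr 10: Fri, May 10: Sun, Jun 10: Wed, Jul 10: Fri, Aug 10: Mon, Sep 10: Thu, Oct 10: Sat, Nov 10: Tue, Dec 10: Thu.
Thursday occurs in September, December — 2 months.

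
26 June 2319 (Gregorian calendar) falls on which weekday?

Thursday

January 1, 2319 is a Wednesday.
June 26 is day 177 of the year, i.e. 176 days after Jan 1.
176 mod 7 = 1, so advance 1 weekday from Wednesday: Thursday.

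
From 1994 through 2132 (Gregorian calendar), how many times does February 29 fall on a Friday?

6

Leap years in 1994–2132: 34 of them.
Feb 29 weekday advances by 5 (mod 7) from one leap year to the next four years later (or differs when a century non-leap intervenes).
Leap-day weekdays: 1996:Thu 2000:Tue 2004:Sun 2008:Fri✓ 2012:Wed 2016:Mon 2020:Sat 2024:Thu 2028:Tue 2032:Sun 2036:Fri✓ 2040:Wed 2044:Mon …(8 more)… 2080:Thu 2084:Tue 2088:Sun 2092:Fri✓ 2096:Wed 2104:Fri✓ 2108:Wed 2112:Mon 2116:Sat 2120:Thu 2124:Tue 2128:Sun 2132:Fri✓
Friday: 2008, 2036, 2064, 2092, 2104, 2132 → 6.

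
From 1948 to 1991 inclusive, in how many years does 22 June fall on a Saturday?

6

Track 22 June's weekday year by year (advancing +1, or +2 across a Feb 29):
  1948: Tue  1949: Wed (+1)  1950: Thu (+1)  1951: Fri (+1)  1952: Sun (+2)
  1953: Mon (+1)  1954: Tue (+1)  1955: Wed (+1)  1956: Fri (+2)  1957: Sat (+1) ✓
  1958: Sun (+1)  1959: Mon (+1)  1960: Wed (+2)  1961: Thu (+1)  … (16 more years) …
  1978: Thu (+1)  1979: Fri (+1)  1980: Sun (+2)  1981: Mon (+1)  1982: Tue (+1)
  1983: Wed (+1)  1984: Fri (+2)  1985: Sat (+1) ✓  1986: Sun (+1)  1987: Mon (+1)
  1988: Wed (+2)  1989: Thu (+1)  1990: Fri (+1)  1991: Sat (+1) ✓
Saturday years: 1957, 1963, 1968, 1974, 1985, 1991 — 6 in total.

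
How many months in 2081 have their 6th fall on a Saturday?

Check the 6th of each month of 2081: Jan 6: Mon, Feb 6: Thu, Mar 6: Thu, Apr 6: Sun, May 6: Tue, Jun 6: Fri, Jul 6: Sun, Aug 6: Wed, Sep 6: Sat, Oct 6: Mon, Nov 6: Thu, Dec 6: Sat.
Saturday occurs in September, December — 2 months.

2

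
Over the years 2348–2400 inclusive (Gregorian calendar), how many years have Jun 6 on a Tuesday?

Track Jun 6's weekday year by year (advancing +1, or +2 across a Feb 29):
  2348: Sun  2349: Mon (+1)  2350: Tue (+1) ✓  2351: Wed (+1)  2352: Fri (+2)
  2353: Sat (+1)  2354: Sun (+1)  2355: Mon (+1)  2356: Wed (+2)  2357: Thu (+1)
  2358: Fri (+1)  2359: Sat (+1)  2360: Mon (+2)  2361: Tue (+1) ✓  … (25 more years) …
  2387: Sat (+1)  2388: Mon (+2)  2389: Tue (+1) ✓  2390: Wed (+1)  2391: Thu (+1)
  2392: Sat (+2)  2393: Sun (+1)  2394: Mon (+1)  2395: Tue (+1) ✓  2396: Thu (+2)
  2397: Fri (+1)  2398: Sat (+1)  2399: Sun (+1)  2400: Tue (+2) ✓
Tuesday years: 2350, 2361, 2367, 2372, 2378, 2389, 2395, 2400 — 8 in total.

8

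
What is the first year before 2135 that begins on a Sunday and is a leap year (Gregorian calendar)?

2108

Jan 1 advances by 2 weekdays after a leap year and by 1 after a common year.
2135: Jan 1 is Saturday.
2134: Friday
2133: Thursday
2132: Tuesday (leap)
2131: Monday
2130: Sunday
2129: Saturday
2128: Thursday (leap)
2127: Wednesday
2126: Tuesday
2125: Monday
2124: Saturday (leap)
2123: Friday
2122: Thursday
2121: Wednesday
2120: Monday (leap)
2119: Sunday
2118: Saturday
2117: Friday
2116: Wednesday (leap)
2115: Tuesday
2114: Monday
2113: Sunday
2112: Friday (leap)
2111: Thursday
2110: Wednesday
2109: Tuesday
2108: Sunday (leap)
2108 begins on a Sunday and is a leap year.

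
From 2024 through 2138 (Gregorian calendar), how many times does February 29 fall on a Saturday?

3

Leap years in 2024–2138: 28 of them.
Feb 29 weekday advances by 5 (mod 7) from one leap year to the next four years later (or differs when a century non-leap intervenes).
Leap-day weekdays: 2024:Thu 2028:Tue 2032:Sun 2036:Fri 2040:Wed 2044:Mon 2048:Sat✓ 2052:Thu 2056:Tue 2060:Sun 2064:Fri 2068:Wed 2072:Mon 2076:Sat✓ 2080:Thu 2084:Tue 2088:Sun 2092:Fri 2096:Wed 2104:Fri 2108:Wed 2112:Mon 2116:Sat✓ 2120:Thu 2124:Tue 2128:Sun 2132:Fri 2136:Wed
Saturday: 2048, 2076, 2116 → 3.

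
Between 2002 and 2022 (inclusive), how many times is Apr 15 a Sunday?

3

Track Apr 15's weekday year by year (advancing +1, or +2 across a Feb 29):
  2002: Mon  2003: Tue (+1)  2004: Thu (+2)  2005: Fri (+1)  2006: Sat (+1)
  2007: Sun (+1) ✓  2008: Tue (+2)  2009: Wed (+1)  2010: Thu (+1)  2011: Fri (+1)
  2012: Sun (+2) ✓  2013: Mon (+1)  2014: Tue (+1)  2015: Wed (+1)  2016: Fri (+2)
  2017: Sat (+1)  2018: Sun (+1) ✓  2019: Mon (+1)  2020: Wed (+2)  2021: Thu (+1)
  2022: Fri (+1)
Sunday years: 2007, 2012, 2018 — 3 in total.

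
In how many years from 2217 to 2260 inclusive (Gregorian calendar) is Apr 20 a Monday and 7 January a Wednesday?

5

Check each year's weekday for Apr 20 and 7 January:
  2217: Sun/Tue  2218: Mon/Wed ✓  2219: Tue/Thu  2220: Thu/Fri  2221: Fri/Sun  2222: Sat/Mon  2223: Sun/Tue  2224: Tue/Wed  2225: Wed/Fri  2226: Thu/Sat  2227: Fri/Sun  2228: Sun/Mon  2229: Mon/Wed ✓  2230: Tue/Thu  …(16 more)…  2247: Tue/Thu  2248: Thu/Fri  2249: Fri/Sun  2250: Sat/Mon  2251: Sun/Tue  2252: Tue/Wed  2253: Wed/Fri  2254: Thu/Sat  2255: Fri/Sun  2256: Sun/Mon  2257: Mon/Wed ✓  2258: Tue/Thu  2259: Wed/Fri  2260: Fri/Sat
Both conditions hold in: 2218, 2229, 2235, 2246, 2257 — 5.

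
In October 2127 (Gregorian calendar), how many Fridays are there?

5

October 2127 has 31 days and begins on Wednesday.
The first Friday is October 3.
Fridays fall on 3, 10, 17, 24, 31 — that's 5.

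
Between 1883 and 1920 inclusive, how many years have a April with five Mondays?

12

April has 30 days; it has five Mondays when Monday falls among the first (month-length − 28) days — i.e. when April 1 is one of Monday/Sunday.
April 1 by year: 1883:Sun✓ 1884:Tue 1885:Wed 1886:Thu 1887:Fri 1888:Sun✓ 1889:Mon✓ 1890:Tue 1891:Wed 1892:Fri 1893:Sat 1894:Sun✓ 1895:Mon✓ 1896:Wed 1897:Thu …(8 more)… 1906:Sun✓ 1907:Mon✓ 1908:Wed 1909:Thu 1910:Fri 1911:Sat 1912:Mon✓ 1913:Tue 1914:Wed 1915:Thu 1916:Sat 1917:Sun✓ 1918:Mon✓ 1919:Tue 1920:Thu
Years with five Mondays: 1883, 1888, 1889, 1894, 1895, 1900, 1901, 1906, 1907, 1912, 1917, 1918 → 12.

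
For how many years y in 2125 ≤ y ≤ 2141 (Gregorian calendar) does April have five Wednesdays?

5

April has 30 days; it has five Wednesdays when Wednesday falls among the first (month-length − 28) days — i.e. when April 1 is one of Wednesday/Tuesday.
April 1 by year: 2125:Sun 2126:Mon 2127:Tue✓ 2128:Thu 2129:Fri 2130:Sat 2131:Sun 2132:Tue✓ 2133:Wed✓ 2134:Thu 2135:Fri 2136:Sun 2137:Mon 2138:Tue✓ 2139:Wed✓ 2140:Fri 2141:Sat
Years with five Wednesdays: 2127, 2132, 2133, 2138, 2139 → 5.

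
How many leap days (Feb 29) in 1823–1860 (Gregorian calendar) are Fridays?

2

Leap years in 1823–1860: 10 of them.
Feb 29 weekday advances by 5 (mod 7) from one leap year to the next four years later (or differs when a century non-leap intervenes).
Leap-day weekdays: 1824:Sun 1828:Fri✓ 1832:Wed 1836:Mon 1840:Sat 1844:Thu 1848:Tue 1852:Sun 1856:Fri✓ 1860:Wed
Friday: 1828, 1856 → 2.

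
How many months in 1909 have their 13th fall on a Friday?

1

Check the 13th of each month of 1909: Jan 13: Wed, Feb 13: Sat, Mar 13: Sat, Apr 13: Tue, May 13: Thu, Jun 13: Sun, Jul 13: Tue, Aug 13: Fri, Sep 13: Mon, Oct 13: Wed, Nov 13: Sat, Dec 13: Mon.
Friday occurs in August — 1 month.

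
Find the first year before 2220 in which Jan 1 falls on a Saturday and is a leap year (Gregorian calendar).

Jan 1 advances by 2 weekdays after a leap year and by 1 after a common year.
2220: Jan 1 is Saturday (leap).
2219: Friday
2218: Thursday
2217: Wednesday
2216: Monday (leap)
2215: Sunday
2214: Saturday
2213: Friday
2212: Wednesday (leap)
2211: Tuesday
2210: Monday
2209: Sunday
2208: Friday (leap)
2207: Thursday
2206: Wednesday
2205: Tuesday
2204: Sunday (leap)
2203: Saturday
2202: Friday
2201: Thursday
2200: Wednesday
2199: Tuesday
2198: Monday
2197: Sunday
2196: Friday (leap)
2195: Thursday
2194: Wednesday
2193: Tuesday
2192: Sunday (leap)
2191: Saturday
2190: Friday
2189: Thursday
2188: Tuesday (leap)
2187: Monday
2186: Sunday
2185: Saturday
2184: Thursday (leap)
2183: Wednesday
2182: Tuesday
2181: Monday
2180: Saturday (leap)
2180 begins on a Saturday and is a leap year.

2180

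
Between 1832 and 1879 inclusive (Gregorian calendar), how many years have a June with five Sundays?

15

June has 30 days; it has five Sundays when Sunday falls among the first (month-length − 28) days — i.e. when June 1 is one of Sunday/Saturday.
June 1 by year: 1832:Fri 1833:Sat✓ 1834:Sun✓ 1835:Mon 1836:Wed 1837:Thu 1838:Fri 1839:Sat✓ 1840:Mon 1841:Tue 1842:Wed 1843:Thu 1844:Sat✓ 1845:Sun✓ 1846:Mon …(18 more)… 1865:Thu 1866:Fri 1867:Sat✓ 1868:Mon 1869:Tue 1870:Wed 1871:Thu 1872:Sat✓ 1873:Sun✓ 1874:Mon 1875:Tue 1876:Thu 1877:Fri 1878:Sat✓ 1879:Sun✓
Years with five Sundays: 1833, 1834, 1839, 1844, 1845, 1850, 1851, 1856, 1861, 1862, 1867, 1872, 1873, 1878, 1879 → 15.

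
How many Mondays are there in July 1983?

4

July 1983 has 31 days and begins on Friday.
The first Monday is July 4.
Mondays fall on 4, 11, 18, 25 — that's 4.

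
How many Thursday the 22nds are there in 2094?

Check the 22nd of each month of 2094: Jan 22: Fri, Feb 22: Mon, Mar 22: Mon, Apr 22: Thu, May 22: Sat, Jun 22: Tue, Jul 22: Thu, Aug 22: Sun, Sep 22: Wed, Oct 22: Fri, Nov 22: Mon, Dec 22: Wed.
Thursday occurs in April, July — 2 months.

2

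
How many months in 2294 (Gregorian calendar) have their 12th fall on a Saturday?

1

Check the 12th of each month of 2294: Jan 12: Fri, Feb 12: Mon, Mar 12: Mon, Apr 12: Thu, May 12: Sat, Jun 12: Tue, Jul 12: Thu, Aug 12: Sun, Sep 12: Wed, Oct 12: Fri, Nov 12: Mon, Dec 12: Wed.
Saturday occurs in May — 1 month.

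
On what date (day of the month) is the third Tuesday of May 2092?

May 1, 2092 is a Thursday, so the first Tuesday is the 6th.
The third Tuesday is 6 + 14 = 20.

20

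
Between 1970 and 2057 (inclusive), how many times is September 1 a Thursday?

Track September 1's weekday year by year (advancing +1, or +2 across a Feb 29):
  1970: Tue  1971: Wed (+1)  1972: Fri (+2)  1973: Sat (+1)  1974: Sun (+1)
  1975: Mon (+1)  1976: Wed (+2)  1977: Thu (+1) ✓  1978: Fri (+1)  1979: Sat (+1)
  1980: Mon (+2)  1981: Tue (+1)  1982: Wed (+1)  1983: Thu (+1) ✓  … (60 more years) …
  2044: Thu (+2) ✓  2045: Fri (+1)  2046: Sat (+1)  2047: Sun (+1)  2048: Tue (+2)
  2049: Wed (+1)  2050: Thu (+1) ✓  2051: Fri (+1)  2052: Sun (+2)  2053: Mon (+1)
  2054: Tue (+1)  2055: Wed (+1)  2056: Fri (+2)  2057: Sat (+1)
Thursday years: 1977, 1983, 1988, 1994, 2005, 2011, 2016, 2022, 2033, 2039, 2044, 2050 — 12 in total.

12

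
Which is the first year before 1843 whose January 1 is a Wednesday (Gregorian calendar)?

1840

Jan 1 advances by 2 weekdays after a leap year and by 1 after a common year.
1843: Jan 1 is Sunday.
1842: Saturday
1841: Friday
1840: Wednesday (leap)
1840 begins on a Wednesday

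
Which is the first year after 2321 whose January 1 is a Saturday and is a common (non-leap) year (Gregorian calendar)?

2327

Jan 1 advances by 2 weekdays after a leap year and by 1 after a common year.
2321: Jan 1 is Saturday.
2322: Sunday
2323: Monday
2324: Tuesday (leap)
2325: Thursday
2326: Friday
2327: Saturday
2327 begins on a Saturday and is a common year.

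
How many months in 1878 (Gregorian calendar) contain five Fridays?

A month of length L has five Fridays iff its first Friday is on day ≤ L−28 (so day 1–3 in a 31-day month, 1–2 in a 30-day month, day 1 in a leap February).
Checking each month of 1878: Jan starts Tue (31d); Feb starts Fri (28d); Mar starts Fri (31d) ✓; Apr starts Mon (30d); May starts Wed (31d) ✓; Jun starts Sat (30d); Jul starts Mon (31d); Aug starts Thu (31d) ✓; Sep starts Sun (30d); Oct starts Tue (31d); Nov starts Fri (30d) ✓; Dec starts Sun (31d).
Five-Friday months: March, May, August, November → 4.

4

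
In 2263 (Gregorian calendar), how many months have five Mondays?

A month of length L has five Mondays iff its first Monday is on day ≤ L−28 (so day 1–3 in a 31-day month, 1–2 in a 30-day month, day 1 in a leap February).
Checking each month of 2263: Jan starts Thu (31d); Feb starts Sun (28d); Mar starts Sun (31d) ✓; Apr starts Wed (30d); May starts Fri (31d); Jun starts Mon (30d) ✓; Jul starts Wed (31d); Aug starts Sat (31d) ✓; Sep starts Tue (30d); Oct starts Thu (31d); Nov starts Sun (30d) ✓; Dec starts Tue (31d).
Five-Monday months: March, June, August, November → 4.

4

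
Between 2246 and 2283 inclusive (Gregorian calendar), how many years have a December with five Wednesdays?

December has 31 days; it has five Wednesdays when Wednesday falls among the first (month-length − 28) days — i.e. when December 1 is one of Wednesday/Tuesday/Monday.
December 1 by year: 2246:Tue✓ 2247:Wed✓ 2248:Fri 2249:Sat 2250:Sun 2251:Mon✓ 2252:Wed✓ 2253:Thu 2254:Fri 2255:Sat 2256:Mon✓ 2257:Tue✓ 2258:Wed✓ 2259:Thu 2260:Sat …(8 more)… 2269:Wed✓ 2270:Thu 2271:Fri 2272:Sun 2273:Mon✓ 2274:Tue✓ 2275:Wed✓ 2276:Fri 2277:Sat 2278:Sun 2279:Mon✓ 2280:Wed✓ 2281:Thu 2282:Fri 2283:Sat
Years with five Wednesdays: 2246, 2247, 2251, 2252, 2256, 2257, 2258, 2262, 2263, 2268, 2269, 2273, 2274, 2275, 2279, 2280 → 16.

16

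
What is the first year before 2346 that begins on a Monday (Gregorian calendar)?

2345

Jan 1 advances by 2 weekdays after a leap year and by 1 after a common year.
2346: Jan 1 is Tuesday.
2345: Monday
2345 begins on a Monday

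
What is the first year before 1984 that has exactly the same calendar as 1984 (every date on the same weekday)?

Two years share a calendar iff Jan 1 falls on the same weekday and both are leap or both are common. 1984: Jan 1 is Sunday, leap year.
1983: Jan 1 Saturday, common
1982: Jan 1 Friday, common
1981: Jan 1 Thursday, common
1980: Jan 1 Tuesday, leap
1979: Jan 1 Monday, common
1978: Jan 1 Sunday, common
1977: Jan 1 Saturday, common
1976: Jan 1 Thursday, leap
1975: Jan 1 Wednesday, common
1974: Jan 1 Tuesday, common
1973: Jan 1 Monday, common
1972: Jan 1 Saturday, leap
1971: Jan 1 Friday, common
1970: Jan 1 Thursday, common
1969: Jan 1 Wednesday, common
1968: Jan 1 Monday, leap
1967: Jan 1 Sunday, common
1966: Jan 1 Saturday, common
1965: Jan 1 Friday, common
1964: Jan 1 Wednesday, leap
1963: Jan 1 Tuesday, common
1962: Jan 1 Monday, common
1961: Jan 1 Sunday, common
1960: Jan 1 Friday, leap
1959: Jan 1 Thursday, common
1958: Jan 1 Wednesday, common
1957: Jan 1 Tuesday, common
1956: Jan 1 Sunday, leap
1956 matches on both conditions.

1956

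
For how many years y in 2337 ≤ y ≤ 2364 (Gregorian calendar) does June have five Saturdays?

8

June has 30 days; it has five Saturdays when Saturday falls among the first (month-length − 28) days — i.e. when June 1 is one of Saturday/Friday.
June 1 by year: 2337:Tue 2338:Wed 2339:Thu 2340:Sat✓ 2341:Sun 2342:Mon 2343:Tue 2344:Thu 2345:Fri✓ 2346:Sat✓ 2347:Sun 2348:Tue 2349:Wed 2350:Thu 2351:Fri✓ 2352:Sun 2353:Mon 2354:Tue 2355:Wed 2356:Fri✓ 2357:Sat✓ 2358:Sun 2359:Mon 2360:Wed 2361:Thu 2362:Fri✓ 2363:Sat✓ 2364:Mon
Years with five Saturdays: 2340, 2345, 2346, 2351, 2356, 2357, 2362, 2363 → 8.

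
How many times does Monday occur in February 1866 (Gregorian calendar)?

4

February 1866 has 28 days and begins on Thursday.
The first Monday is February 5.
Mondays fall on 5, 12, 19, 26 — that's 4.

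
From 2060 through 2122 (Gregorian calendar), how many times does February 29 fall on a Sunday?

Leap years in 2060–2122: 15 of them.
Feb 29 weekday advances by 5 (mod 7) from one leap year to the next four years later (or differs when a century non-leap intervenes).
Leap-day weekdays: 2060:Sun✓ 2064:Fri 2068:Wed 2072:Mon 2076:Sat 2080:Thu 2084:Tue 2088:Sun✓ 2092:Fri 2096:Wed 2104:Fri 2108:Wed 2112:Mon 2116:Sat 2120:Thu
Sunday: 2060, 2088 → 2.

2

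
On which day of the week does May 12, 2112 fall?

Thursday

January 1, 2112 is a Friday.
May 12 is day 133 of the year, i.e. 132 days after Jan 1.
132 mod 7 = 6, so advance 6 weekdays from Friday: Thursday.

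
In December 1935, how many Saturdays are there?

4

December 1935 has 31 days and begins on Sunday.
The first Saturday is December 7.
Saturdays fall on 7, 14, 21, 28 — that's 4.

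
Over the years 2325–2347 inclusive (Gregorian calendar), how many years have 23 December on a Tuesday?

3

Track 23 December's weekday year by year (advancing +1, or +2 across a Feb 29):
  2325: Wed  2326: Thu (+1)  2327: Fri (+1)  2328: Sun (+2)  2329: Mon (+1)
  2330: Tue (+1) ✓  2331: Wed (+1)  2332: Fri (+2)  2333: Sat (+1)  2334: Sun (+1)
  2335: Mon (+1)  2336: Wed (+2)  2337: Thu (+1)  2338: Fri (+1)  2339: Sat (+1)
  2340: Mon (+2)  2341: Tue (+1) ✓  2342: Wed (+1)  2343: Thu (+1)  2344: Sat (+2)
  2345: Sun (+1)  2346: Mon (+1)  2347: Tue (+1) ✓
Tuesday years: 2330, 2341, 2347 — 3 in total.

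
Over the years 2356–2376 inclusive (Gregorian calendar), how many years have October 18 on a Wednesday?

Track October 18's weekday year by year (advancing +1, or +2 across a Feb 29):
  2356: Thu  2357: Fri (+1)  2358: Sat (+1)  2359: Sun (+1)  2360: Tue (+2)
  2361: Wed (+1) ✓  2362: Thu (+1)  2363: Fri (+1)  2364: Sun (+2)  2365: Mon (+1)
  2366: Tue (+1)  2367: Wed (+1) ✓  2368: Fri (+2)  2369: Sat (+1)  2370: Sun (+1)
  2371: Mon (+1)  2372: Wed (+2) ✓  2373: Thu (+1)  2374: Fri (+1)  2375: Sat (+1)
  2376: Mon (+2)
Wednesday years: 2361, 2367, 2372 — 3 in total.

3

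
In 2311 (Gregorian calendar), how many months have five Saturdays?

4

A month of length L has five Saturdays iff its first Saturday is on day ≤ L−28 (so day 1–3 in a 31-day month, 1–2 in a 30-day month, day 1 in a leap February).
Checking each month of 2311: Jan starts Sun (31d); Feb starts Wed (28d); Mar starts Wed (31d); Apr starts Sat (30d) ✓; May starts Mon (31d); Jun starts Thu (30d); Jul starts Sat (31d) ✓; Aug starts Tue (31d); Sep starts Fri (30d) ✓; Oct starts Sun (31d); Nov starts Wed (30d); Dec starts Fri (31d) ✓.
Five-Saturday months: April, July, September, December → 4.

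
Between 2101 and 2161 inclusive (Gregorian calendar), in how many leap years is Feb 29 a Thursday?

Leap years in 2101–2161: 15 of them.
Feb 29 weekday advances by 5 (mod 7) from one leap year to the next four years later (or differs when a century non-leap intervenes).
Leap-day weekdays: 2104:Fri 2108:Wed 2112:Mon 2116:Sat 2120:Thu✓ 2124:Tue 2128:Sun 2132:Fri 2136:Wed 2140:Mon 2144:Sat 2148:Thu✓ 2152:Tue 2156:Sun 2160:Fri
Thursday: 2120, 2148 → 2.

2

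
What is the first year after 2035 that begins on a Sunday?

2040

Jan 1 advances by 2 weekdays after a leap year and by 1 after a common year.
2035: Jan 1 is Monday.
2036: Tuesday (leap)
2037: Thursday
2038: Friday
2039: Saturday
2040: Sunday (leap)
2040 begins on a Sunday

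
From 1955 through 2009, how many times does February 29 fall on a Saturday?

2

Leap years in 1955–2009: 14 of them.
Feb 29 weekday advances by 5 (mod 7) from one leap year to the next four years later (or differs when a century non-leap intervenes).
Leap-day weekdays: 1956:Wed 1960:Mon 1964:Sat✓ 1968:Thu 1972:Tue 1976:Sun 1980:Fri 1984:Wed 1988:Mon 1992:Sat✓ 1996:Thu 2000:Tue 2004:Sun 2008:Fri
Saturday: 1964, 1992 → 2.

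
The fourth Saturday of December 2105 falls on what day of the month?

26

December 1, 2105 is a Tuesday, so the first Saturday is the 5th.
The fourth Saturday is 5 + 21 = 26.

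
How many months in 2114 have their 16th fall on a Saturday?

Check the 16th of each month of 2114: Jan 16: Tue, Feb 16: Fri, Mar 16: Fri, Apr 16: Mon, May 16: Wed, Jun 16: Sat, Jul 16: Mon, Aug 16: Thu, Sep 16: Sun, Oct 16: Tue, Nov 16: Fri, Dec 16: Sun.
Saturday occurs in June — 1 month.

1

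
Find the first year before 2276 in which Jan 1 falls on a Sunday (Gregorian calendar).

2271

Jan 1 advances by 2 weekdays after a leap year and by 1 after a common year.
2276: Jan 1 is Saturday (leap).
2275: Friday
2274: Thursday
2273: Wednesday
2272: Monday (leap)
2271: Sunday
2271 begins on a Sunday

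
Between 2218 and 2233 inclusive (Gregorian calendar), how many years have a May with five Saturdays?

May has 31 days; it has five Saturdays when Saturday falls among the first (month-length − 28) days — i.e. when May 1 is one of Saturday/Friday/Thursday.
May 1 by year: 2218:Fri✓ 2219:Sat✓ 2220:Mon 2221:Tue 2222:Wed 2223:Thu✓ 2224:Sat✓ 2225:Sun 2226:Mon 2227:Tue 2228:Thu✓ 2229:Fri✓ 2230:Sat✓ 2231:Sun 2232:Tue 2233:Wed
Years with five Saturdays: 2218, 2219, 2223, 2224, 2228, 2229, 2230 → 7.

7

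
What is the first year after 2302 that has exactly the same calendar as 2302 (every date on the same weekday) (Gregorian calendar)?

Two years share a calendar iff Jan 1 falls on the same weekday and both are leap or both are common. 2302: Jan 1 is Wednesday, common year.
2303: Jan 1 Thursday, common
2304: Jan 1 Friday, leap
2305: Jan 1 Sunday, common
2306: Jan 1 Monday, common
2307: Jan 1 Tuesday, common
2308: Jan 1 Wednesday, leap
2309: Jan 1 Friday, common
2310: Jan 1 Saturday, common
2311: Jan 1 Sunday, common
2312: Jan 1 Monday, leap
2313: Jan 1 Wednesday, common
2313 matches on both conditions.

2313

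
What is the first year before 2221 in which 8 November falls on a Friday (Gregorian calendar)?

2216

From one year to the next, a fixed date's weekday advances by 1, or by 2 when a Feb 29 lies between the two dates.
2221: November 8 is Thursday.
2220: Wednesday (−1)
2219: Monday (−2)
2218: Sunday (−1)
2217: Saturday (−1)
2216: Friday (−1)
8 November falls on a Friday in 2216.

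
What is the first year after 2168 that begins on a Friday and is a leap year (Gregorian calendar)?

Jan 1 advances by 2 weekdays after a leap year and by 1 after a common year.
2168: Jan 1 is Friday (leap).
2169: Sunday
2170: Monday
2171: Tuesday
2172: Wednesday (leap)
2173: Friday
2174: Saturday
2175: Sunday
2176: Monday (leap)
2177: Wednesday
2178: Thursday
2179: Friday
2180: Saturday (leap)
2181: Monday
2182: Tuesday
2183: Wednesday
2184: Thursday (leap)
2185: Saturday
2186: Sunday
2187: Monday
2188: Tuesday (leap)
2189: Thursday
2190: Friday
2191: Saturday
2192: Sunday (leap)
2193: Tuesday
2194: Wednesday
2195: Thursday
2196: Friday (leap)
2196 begins on a Friday and is a leap year.

2196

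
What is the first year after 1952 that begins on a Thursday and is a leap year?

Jan 1 advances by 2 weekdays after a leap year and by 1 after a common year.
1952: Jan 1 is Tuesday (leap).
1953: Thursday
1954: Friday
1955: Saturday
1956: Sunday (leap)
1957: Tuesday
1958: Wednesday
1959: Thursday
1960: Friday (leap)
1961: Sunday
1962: Monday
1963: Tuesday
1964: Wednesday (leap)
1965: Friday
1966: Saturday
1967: Sunday
1968: Monday (leap)
1969: Wednesday
1970: Thursday
1971: Friday
1972: Saturday (leap)
1973: Monday
1974: Tuesday
1975: Wednesday
1976: Thursday (leap)
1976 begins on a Thursday and is a leap year.

1976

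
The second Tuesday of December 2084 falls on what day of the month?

12

December 1, 2084 is a Friday, so the first Tuesday is the 5th.
The second Tuesday is 5 + 7 = 12.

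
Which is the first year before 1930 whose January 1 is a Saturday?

Jan 1 advances by 2 weekdays after a leap year and by 1 after a common year.
1930: Jan 1 is Wednesday.
1929: Tuesday
1928: Sunday (leap)
1927: Saturday
1927 begins on a Saturday

1927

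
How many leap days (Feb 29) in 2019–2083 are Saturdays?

Leap years in 2019–2083: 16 of them.
Feb 29 weekday advances by 5 (mod 7) from one leap year to the next four years later (or differs when a century non-leap intervenes).
Leap-day weekdays: 2020:Sat✓ 2024:Thu 2028:Tue 2032:Sun 2036:Fri 2040:Wed 2044:Mon 2048:Sat✓ 2052:Thu 2056:Tue 2060:Sun 2064:Fri 2068:Wed 2072:Mon 2076:Sat✓ 2080:Thu
Saturday: 2020, 2048, 2076 → 3.

3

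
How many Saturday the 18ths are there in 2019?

1

Check the 18th of each month of 2019: Jan 18: Fri, Feb 18: Mon, Mar 18: Mon, Apr 18: Thu, May 18: Sat, Jun 18: Tue, Jul 18: Thu, Aug 18: Sun, Sep 18: Wed, Oct 18: Fri, Nov 18: Mon, Dec 18: Wed.
Saturday occurs in May — 1 month.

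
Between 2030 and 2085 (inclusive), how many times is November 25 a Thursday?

Track November 25's weekday year by year (advancing +1, or +2 across a Feb 29):
  2030: Mon  2031: Tue (+1)  2032: Thu (+2) ✓  2033: Fri (+1)  2034: Sat (+1)
  2035: Sun (+1)  2036: Tue (+2)  2037: Wed (+1)  2038: Thu (+1) ✓  2039: Fri (+1)
  2040: Sun (+2)  2041: Mon (+1)  2042: Tue (+1)  2043: Wed (+1)  … (28 more years) …
  2072: Fri (+2)  2073: Sat (+1)  2074: Sun (+1)  2075: Mon (+1)  2076: Wed (+2)
  2077: Thu (+1) ✓  2078: Fri (+1)  2079: Sat (+1)  2080: Mon (+2)  2081: Tue (+1)
  2082: Wed (+1)  2083: Thu (+1) ✓  2084: Sat (+2)  2085: Sun (+1)
Thursday years: 2032, 2038, 2049, 2055, 2060, 2066, 2077, 2083 — 8 in total.

8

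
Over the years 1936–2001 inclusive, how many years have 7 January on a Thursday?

Track 7 January's weekday year by year (advancing +1, or +2 across a Feb 29):
  1936: Tue  1937: Thu (+2) ✓  1938: Fri (+1)  1939: Sat (+1)  1940: Sun (+1)
  1941: Tue (+2)  1942: Wed (+1)  1943: Thu (+1) ✓  1944: Fri (+1)  1945: Sun (+2)
  1946: Mon (+1)  1947: Tue (+1)  1948: Wed (+1)  1949: Fri (+2)  … (38 more years) …
  1988: Thu (+1) ✓  1989: Sat (+2)  1990: Sun (+1)  1991: Mon (+1)  1992: Tue (+1)
  1993: Thu (+2) ✓  1994: Fri (+1)  1995: Sat (+1)  1996: Sun (+1)  1997: Tue (+2)
  1998: Wed (+1)  1999: Thu (+1) ✓  2000: Fri (+1)  2001: Sun (+2)
Thursday years: 1937, 1943, 1954, 1960, 1965, 1971, 1982, 1988, 1993, 1999 — 10 in total.

10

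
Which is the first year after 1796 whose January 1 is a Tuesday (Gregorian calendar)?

Jan 1 advances by 2 weekdays after a leap year and by 1 after a common year.
1796: Jan 1 is Friday (leap).
1797: Sunday
1798: Monday
1799: Tuesday
1799 begins on a Tuesday

1799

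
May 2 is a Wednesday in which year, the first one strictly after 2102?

From one year to the next, a fixed date's weekday advances by 1, or by 2 when a Feb 29 lies between the two dates.
2102: May 2 is Tuesday.
2103: Wednesday (+1)
May 2 falls on a Wednesday in 2103.

2103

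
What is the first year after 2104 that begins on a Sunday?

Jan 1 advances by 2 weekdays after a leap year and by 1 after a common year.
2104: Jan 1 is Tuesday (leap).
2105: Thursday
2106: Friday
2107: Saturday
2108: Sunday (leap)
2108 begins on a Sunday

2108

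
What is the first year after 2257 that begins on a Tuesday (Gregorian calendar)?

2261

Jan 1 advances by 2 weekdays after a leap year and by 1 after a common year.
2257: Jan 1 is Thursday.
2258: Friday
2259: Saturday
2260: Sunday (leap)
2261: Tuesday
2261 begins on a Tuesday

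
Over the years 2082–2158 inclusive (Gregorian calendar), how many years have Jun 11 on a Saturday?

Track Jun 11's weekday year by year (advancing +1, or +2 across a Feb 29):
  2082: Thu  2083: Fri (+1)  2084: Sun (+2)  2085: Mon (+1)  2086: Tue (+1)
  2087: Wed (+1)  2088: Fri (+2)  2089: Sat (+1) ✓  2090: Sun (+1)  2091: Mon (+1)
  2092: Wed (+2)  2093: Thu (+1)  2094: Fri (+1)  2095: Sat (+1) ✓  … (49 more years) …
  2145: Fri (+1)  2146: Sat (+1) ✓  2147: Sun (+1)  2148: Tue (+2)  2149: Wed (+1)
  2150: Thu (+1)  2151: Fri (+1)  2152: Sun (+2)  2153: Mon (+1)  2154: Tue (+1)
  2155: Wed (+1)  2156: Fri (+2)  2157: Sat (+1) ✓  2158: Sun (+1)
Saturday years: 2089, 2095, 2101, 2107, 2112, 2118, 2129, 2135, 2140, 2146, 2157 — 11 in total.

11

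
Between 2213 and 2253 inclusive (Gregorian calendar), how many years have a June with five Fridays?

11

June has 30 days; it has five Fridays when Friday falls among the first (month-length − 28) days — i.e. when June 1 is one of Friday/Thursday.
June 1 by year: 2213:Tue 2214:Wed 2215:Thu✓ 2216:Sat 2217:Sun 2218:Mon 2219:Tue 2220:Thu✓ 2221:Fri✓ 2222:Sat 2223:Sun 2224:Tue 2225:Wed 2226:Thu✓ 2227:Fri✓ …(11 more)… 2239:Sat 2240:Mon 2241:Tue 2242:Wed 2243:Thu✓ 2244:Sat 2245:Sun 2246:Mon 2247:Tue 2248:Thu✓ 2249:Fri✓ 2250:Sat 2251:Sun 2252:Tue 2253:Wed
Years with five Fridays: 2215, 2220, 2221, 2226, 2227, 2232, 2237, 2238, 2243, 2248, 2249 → 11.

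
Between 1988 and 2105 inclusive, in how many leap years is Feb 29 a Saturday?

Leap years in 1988–2105: 29 of them.
Feb 29 weekday advances by 5 (mod 7) from one leap year to the next four years later (or differs when a century non-leap intervenes).
Leap-day weekdays: 1988:Mon 1992:Sat✓ 1996:Thu 2000:Tue 2004:Sun 2008:Fri 2012:Wed 2016:Mon 2020:Sat✓ 2024:Thu 2028:Tue 2032:Sun 2036:Fri …(3 more)… 2052:Thu 2056:Tue 2060:Sun 2064:Fri 2068:Wed 2072:Mon 2076:Sat✓ 2080:Thu 2084:Tue 2088:Sun 2092:Fri 2096:Wed 2104:Fri
Saturday: 1992, 2020, 2048, 2076 → 4.

4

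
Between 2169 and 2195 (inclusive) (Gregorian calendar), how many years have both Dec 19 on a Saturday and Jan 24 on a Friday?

Check each year's weekday for Dec 19 and Jan 24:
  2169: Tue/Tue  2170: Wed/Wed  2171: Thu/Thu  2172: Sat/Fri ✓  2173: Sun/Sun  2174: Mon/Mon  2175: Tue/Tue  2176: Thu/Wed  2177: Fri/Fri  2178: Sat/Sat  2179: Sun/Sun  2180: Tue/Mon  2181: Wed/Wed  2182: Thu/Thu  2183: Fri/Fri  2184: Sun/Sat  2185: Mon/Mon  2186: Tue/Tue  2187: Wed/Wed  2188: Fri/Thu  2189: Sat/Sat  2190: Sun/Sun  2191: Mon/Mon  2192: Wed/Tue  2193: Thu/Thu  2194: Fri/Fri  2195: Sat/Sat
Both conditions hold in: 2172 — 1.

1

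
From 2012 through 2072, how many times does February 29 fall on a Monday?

3

Leap years in 2012–2072: 16 of them.
Feb 29 weekday advances by 5 (mod 7) from one leap year to the next four years later (or differs when a century non-leap intervenes).
Leap-day weekdays: 2012:Wed 2016:Mon✓ 2020:Sat 2024:Thu 2028:Tue 2032:Sun 2036:Fri 2040:Wed 2044:Mon✓ 2048:Sat 2052:Thu 2056:Tue 2060:Sun 2064:Fri 2068:Wed 2072:Mon✓
Monday: 2016, 2044, 2072 → 3.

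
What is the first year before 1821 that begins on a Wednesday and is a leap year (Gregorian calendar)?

Jan 1 advances by 2 weekdays after a leap year and by 1 after a common year.
1821: Jan 1 is Monday.
1820: Saturday (leap)
1819: Friday
1818: Thursday
1817: Wednesday
1816: Monday (leap)
1815: Sunday
1814: Saturday
1813: Friday
1812: Wednesday (leap)
1812 begins on a Wednesday and is a leap year.

1812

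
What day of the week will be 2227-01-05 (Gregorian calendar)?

Friday

January 1, 2227 is a Monday.
January 5 is day 5 of the year, i.e. 4 days after Jan 1.
4 mod 7 = 4, so advance 4 weekdays from Monday: Friday.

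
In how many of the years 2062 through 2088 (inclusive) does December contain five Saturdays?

December has 31 days; it has five Saturdays when Saturday falls among the first (month-length − 28) days — i.e. when December 1 is one of Saturday/Friday/Thursday.
December 1 by year: 2062:Fri✓ 2063:Sat✓ 2064:Mon 2065:Tue 2066:Wed 2067:Thu✓ 2068:Sat✓ 2069:Sun 2070:Mon 2071:Tue 2072:Thu✓ 2073:Fri✓ 2074:Sat✓ 2075:Sun 2076:Tue 2077:Wed 2078:Thu✓ 2079:Fri✓ 2080:Sun 2081:Mon 2082:Tue 2083:Wed 2084:Fri✓ 2085:Sat✓ 2086:Sun 2087:Mon 2088:Wed
Years with five Saturdays: 2062, 2063, 2067, 2068, 2072, 2073, 2074, 2078, 2079, 2084, 2085 → 11.

11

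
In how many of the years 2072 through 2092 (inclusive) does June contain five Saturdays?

6

June has 30 days; it has five Saturdays when Saturday falls among the first (month-length − 28) days — i.e. when June 1 is one of Saturday/Friday.
June 1 by year: 2072:Wed 2073:Thu 2074:Fri✓ 2075:Sat✓ 2076:Mon 2077:Tue 2078:Wed 2079:Thu 2080:Sat✓ 2081:Sun 2082:Mon 2083:Tue 2084:Thu 2085:Fri✓ 2086:Sat✓ 2087:Sun 2088:Tue 2089:Wed 2090:Thu 2091:Fri✓ 2092:Sun
Years with five Saturdays: 2074, 2075, 2080, 2085, 2086, 2091 → 6.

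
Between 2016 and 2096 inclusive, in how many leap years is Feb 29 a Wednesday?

3

Leap years in 2016–2096: 21 of them.
Feb 29 weekday advances by 5 (mod 7) from one leap year to the next four years later (or differs when a century non-leap intervenes).
Leap-day weekdays: 2016:Mon 2020:Sat 2024:Thu 2028:Tue 2032:Sun 2036:Fri 2040:Wed✓ 2044:Mon 2048:Sat 2052:Thu 2056:Tue 2060:Sun 2064:Fri 2068:Wed✓ 2072:Mon 2076:Sat 2080:Thu 2084:Tue 2088:Sun 2092:Fri 2096:Wed✓
Wednesday: 2040, 2068, 2096 → 3.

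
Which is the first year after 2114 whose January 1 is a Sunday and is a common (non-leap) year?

Jan 1 advances by 2 weekdays after a leap year and by 1 after a common year.
2114: Jan 1 is Monday.
2115: Tuesday
2116: Wednesday (leap)
2117: Friday
2118: Saturday
2119: Sunday
2119 begins on a Sunday and is a common year.

2119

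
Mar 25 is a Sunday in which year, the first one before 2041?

2040

From one year to the next, a fixed date's weekday advances by 1, or by 2 when a Feb 29 lies between the two dates.
2041: March 25 is Monday.
2040: Sunday (−1)
Mar 25 falls on a Sunday in 2040.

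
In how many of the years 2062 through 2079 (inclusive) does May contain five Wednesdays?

8

May has 31 days; it has five Wednesdays when Wednesday falls among the first (month-length − 28) days — i.e. when May 1 is one of Wednesday/Tuesday/Monday.
May 1 by year: 2062:Mon✓ 2063:Tue✓ 2064:Thu 2065:Fri 2066:Sat 2067:Sun 2068:Tue✓ 2069:Wed✓ 2070:Thu 2071:Fri 2072:Sun 2073:Mon✓ 2074:Tue✓ 2075:Wed✓ 2076:Fri 2077:Sat 2078:Sun 2079:Mon✓
Years with five Wednesdays: 2062, 2063, 2068, 2069, 2073, 2074, 2075, 2079 → 8.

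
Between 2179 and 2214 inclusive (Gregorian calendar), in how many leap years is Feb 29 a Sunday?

Leap years in 2179–2214: 8 of them.
Feb 29 weekday advances by 5 (mod 7) from one leap year to the next four years later (or differs when a century non-leap intervenes).
Leap-day weekdays: 2180:Tue 2184:Sun✓ 2188:Fri 2192:Wed 2196:Mon 2204:Wed 2208:Mon 2212:Sat
Sunday: 2184 → 1.

1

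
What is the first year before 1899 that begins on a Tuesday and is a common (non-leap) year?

1895

Jan 1 advances by 2 weekdays after a leap year and by 1 after a common year.
1899: Jan 1 is Sunday.
1898: Saturday
1897: Friday
1896: Wednesday (leap)
1895: Tuesday
1895 begins on a Tuesday and is a common year.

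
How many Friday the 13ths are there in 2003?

1

Check the 13th of each month of 2003: Jan 13: Mon, Feb 13: Thu, Mar 13: Thu, Apr 13: Sun, May 13: Tue, Jun 13: Fri, Jul 13: Sun, Aug 13: Wed, Sep 13: Sat, Oct 13: Mon, Nov 13: Thu, Dec 13: Sat.
Friday occurs in June — 1 month.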